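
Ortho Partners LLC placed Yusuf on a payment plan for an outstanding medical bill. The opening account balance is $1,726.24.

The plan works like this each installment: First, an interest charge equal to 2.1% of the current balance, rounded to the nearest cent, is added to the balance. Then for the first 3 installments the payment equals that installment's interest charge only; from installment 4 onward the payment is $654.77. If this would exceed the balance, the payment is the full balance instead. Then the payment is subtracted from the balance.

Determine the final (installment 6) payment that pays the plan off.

# | Opening | Interest | Payment | End bal
1 | $1,726.24 | $36.25 | $36.25 | $1,726.24
2 | $1,726.24 | $36.25 | $36.25 | $1,726.24
3 | $1,726.24 | $36.25 | $36.25 | $1,726.24
4 | $1,726.24 | $36.25 | $654.77 | $1,107.72
5 | $1,107.72 | $23.26 | $654.77 | $476.21
6 | $476.21 | $10.00 | $486.21 | $0.00

$486.21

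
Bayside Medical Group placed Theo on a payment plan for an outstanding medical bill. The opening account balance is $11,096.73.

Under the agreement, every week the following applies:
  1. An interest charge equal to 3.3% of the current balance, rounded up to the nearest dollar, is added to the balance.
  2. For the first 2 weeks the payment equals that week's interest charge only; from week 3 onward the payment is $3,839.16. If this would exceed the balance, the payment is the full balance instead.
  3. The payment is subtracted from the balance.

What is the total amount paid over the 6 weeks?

Week 1: opening $11,096.73; interest $367.00 → $11,463.73; payment $367.00; balance $11,096.73
Week 2: opening $11,096.73; interest $367.00 → $11,463.73; payment $367.00; balance $11,096.73
Week 3: opening $11,096.73; interest $367.00 → $11,463.73; payment $3,839.16; balance $7,624.57
Week 4: opening $7,624.57; interest $252.00 → $7,876.57; payment $3,839.16; balance $4,037.41
Week 5: opening $4,037.41; interest $134.00 → $4,171.41; payment $3,839.16; balance $332.25
Week 6: opening $332.25; interest $11.00 → $343.25; payment $343.25; balance $0.00
Total paid: $12,594.73

$12,594.73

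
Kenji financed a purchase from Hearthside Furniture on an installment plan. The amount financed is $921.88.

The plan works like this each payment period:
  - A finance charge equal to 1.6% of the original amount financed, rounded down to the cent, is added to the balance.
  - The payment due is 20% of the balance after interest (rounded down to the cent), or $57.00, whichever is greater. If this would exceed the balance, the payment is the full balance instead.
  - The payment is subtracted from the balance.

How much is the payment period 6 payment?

Payment period 1: opening $921.88; interest $14.75 → $936.63; payment $187.32; balance $749.31
Payment period 2: opening $749.31; interest $14.75 → $764.06; payment $152.81; balance $611.25
Payment period 3: opening $611.25; interest $14.75 → $626.00; payment $125.20; balance $500.80
Payment period 4: opening $500.80; interest $14.75 → $515.55; payment $103.11; balance $412.44
Payment period 5: opening $412.44; interest $14.75 → $427.19; payment $85.43; balance $341.76
Payment period 6: opening $341.76; interest $14.75 → $356.51; payment $71.30; balance $285.21

$71.30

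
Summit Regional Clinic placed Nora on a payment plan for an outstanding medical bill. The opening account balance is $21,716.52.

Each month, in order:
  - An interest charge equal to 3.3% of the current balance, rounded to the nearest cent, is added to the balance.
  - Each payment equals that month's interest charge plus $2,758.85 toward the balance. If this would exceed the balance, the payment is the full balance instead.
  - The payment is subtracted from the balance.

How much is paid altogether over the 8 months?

Month 1: $21,716.52 +$716.65 interest = $22,433.17; pay $3,475.50 → $18,957.67
Month 2: $18,957.67 +$625.60 interest = $19,583.27; pay $3,384.45 → $16,198.82
Month 3: $16,198.82 +$534.56 interest = $16,733.38; pay $3,293.41 → $13,439.97
Month 4: $13,439.97 +$443.52 interest = $13,883.49; pay $3,202.37 → $10,681.12
Month 5: $10,681.12 +$352.48 interest = $11,033.60; pay $3,111.33 → $7,922.27
Month 6: $7,922.27 +$261.43 interest = $8,183.70; pay $3,020.28 → $5,163.42
Month 7: $5,163.42 +$170.39 interest = $5,333.81; pay $2,929.24 → $2,404.57
Month 8: $2,404.57 +$79.35 interest = $2,483.92; pay $2,483.92 → $0.00
Total paid: $24,900.50

$24,900.50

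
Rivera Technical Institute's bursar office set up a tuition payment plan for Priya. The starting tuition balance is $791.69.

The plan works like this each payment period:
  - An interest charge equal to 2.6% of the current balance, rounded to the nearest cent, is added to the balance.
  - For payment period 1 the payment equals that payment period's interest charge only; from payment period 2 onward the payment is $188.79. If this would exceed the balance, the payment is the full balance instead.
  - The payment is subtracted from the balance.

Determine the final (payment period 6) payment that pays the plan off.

$94.56

Payment period 1: $791.69 +$20.58 interest = $812.27; pay $20.58 → $791.69
Payment period 2: $791.69 +$20.58 interest = $812.27; pay $188.79 → $623.48
Payment period 3: $623.48 +$16.21 interest = $639.69; pay $188.79 → $450.90
Payment period 4: $450.90 +$11.72 interest = $462.62; pay $188.79 → $273.83
Payment period 5: $273.83 +$7.12 interest = $280.95; pay $188.79 → $92.16
Payment period 6: $92.16 +$2.40 interest = $94.56; pay $94.56 → $0.00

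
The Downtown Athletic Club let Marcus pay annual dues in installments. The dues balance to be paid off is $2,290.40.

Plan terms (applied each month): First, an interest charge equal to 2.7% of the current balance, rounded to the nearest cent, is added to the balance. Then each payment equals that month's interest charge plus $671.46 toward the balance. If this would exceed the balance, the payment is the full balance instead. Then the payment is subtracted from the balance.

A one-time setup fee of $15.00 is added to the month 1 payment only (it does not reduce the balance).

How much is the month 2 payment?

Month 1: opening $2,290.40; interest $61.84 → $2,352.24; payment $733.30 (+ $15.00 fee); balance $1,618.94
Month 2: opening $1,618.94; interest $43.71 → $1,662.65; payment $715.17; balance $947.48

$715.17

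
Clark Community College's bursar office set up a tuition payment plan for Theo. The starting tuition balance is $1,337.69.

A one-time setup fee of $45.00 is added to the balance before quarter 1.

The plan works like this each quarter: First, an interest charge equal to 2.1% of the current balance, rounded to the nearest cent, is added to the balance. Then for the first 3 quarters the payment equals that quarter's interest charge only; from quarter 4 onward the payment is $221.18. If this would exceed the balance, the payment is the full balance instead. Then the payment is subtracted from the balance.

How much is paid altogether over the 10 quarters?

$1,585.31

# | Opening | Interest | Payment | End bal
1 | $1,382.69 | $29.04 | $29.04 | $1,382.69
2 | $1,382.69 | $29.04 | $29.04 | $1,382.69
3 | $1,382.69 | $29.04 | $29.04 | $1,382.69
4 | $1,382.69 | $29.04 | $221.18 | $1,190.55
5 | $1,190.55 | $25.00 | $221.18 | $994.37
6 | $994.37 | $20.88 | $221.18 | $794.07
7 | $794.07 | $16.68 | $221.18 | $589.57
8 | $589.57 | $12.38 | $221.18 | $380.77
9 | $380.77 | $8.00 | $221.18 | $167.59
10 | $167.59 | $3.52 | $171.11 | $0.00
Total paid: $1,585.31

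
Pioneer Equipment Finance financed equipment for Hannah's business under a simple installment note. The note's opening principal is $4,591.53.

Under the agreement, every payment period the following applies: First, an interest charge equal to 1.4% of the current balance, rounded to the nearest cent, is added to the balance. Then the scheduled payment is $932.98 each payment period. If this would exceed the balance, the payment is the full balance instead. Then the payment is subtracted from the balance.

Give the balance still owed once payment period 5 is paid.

$124.70

# | Opening | Interest | Payment | End bal
1 | $4,591.53 | $64.28 | $932.98 | $3,722.83
2 | $3,722.83 | $52.12 | $932.98 | $2,841.97
3 | $2,841.97 | $39.79 | $932.98 | $1,948.78
4 | $1,948.78 | $27.28 | $932.98 | $1,043.08
5 | $1,043.08 | $14.60 | $932.98 | $124.70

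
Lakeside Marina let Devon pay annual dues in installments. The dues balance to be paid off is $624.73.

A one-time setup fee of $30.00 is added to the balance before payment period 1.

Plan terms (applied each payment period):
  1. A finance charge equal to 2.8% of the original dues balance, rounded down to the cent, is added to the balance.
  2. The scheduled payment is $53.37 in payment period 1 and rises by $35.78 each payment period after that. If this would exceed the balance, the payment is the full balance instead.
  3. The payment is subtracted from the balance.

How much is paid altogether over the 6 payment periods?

$759.67

Payment period 1: $654.73 +$17.49 interest = $672.22; pay $53.37 → $618.85
Payment period 2: $618.85 +$17.49 interest = $636.34; pay $89.15 → $547.19
Payment period 3: $547.19 +$17.49 interest = $564.68; pay $124.93 → $439.75
Payment period 4: $439.75 +$17.49 interest = $457.24; pay $160.71 → $296.53
Payment period 5: $296.53 +$17.49 interest = $314.02; pay $196.49 → $117.53
Payment period 6: $117.53 +$17.49 interest = $135.02; pay $135.02 → $0.00
Total paid: $759.67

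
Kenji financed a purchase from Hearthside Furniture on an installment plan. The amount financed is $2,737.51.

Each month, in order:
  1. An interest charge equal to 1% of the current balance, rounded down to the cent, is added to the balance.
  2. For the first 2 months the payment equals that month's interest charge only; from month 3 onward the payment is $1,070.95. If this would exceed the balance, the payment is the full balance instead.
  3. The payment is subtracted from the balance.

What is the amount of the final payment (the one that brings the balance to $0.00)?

# | Opening | Interest | Payment | End bal
1 | $2,737.51 | $27.37 | $27.37 | $2,737.51
2 | $2,737.51 | $27.37 | $27.37 | $2,737.51
3 | $2,737.51 | $27.37 | $1,070.95 | $1,693.93
4 | $1,693.93 | $16.93 | $1,070.95 | $639.91
5 | $639.91 | $6.39 | $646.30 | $0.00

$646.30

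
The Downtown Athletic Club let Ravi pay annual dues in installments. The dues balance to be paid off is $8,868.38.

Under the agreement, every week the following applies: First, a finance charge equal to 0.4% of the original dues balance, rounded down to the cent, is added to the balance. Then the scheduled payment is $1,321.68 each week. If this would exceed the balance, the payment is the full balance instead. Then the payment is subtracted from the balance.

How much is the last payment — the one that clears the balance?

$1,186.59

Week 1: opening $8,868.38; interest $35.47 → $8,903.85; payment $1,321.68; balance $7,582.17
Week 2: opening $7,582.17; interest $35.47 → $7,617.64; payment $1,321.68; balance $6,295.96
Week 3: opening $6,295.96; interest $35.47 → $6,331.43; payment $1,321.68; balance $5,009.75
Week 4: opening $5,009.75; interest $35.47 → $5,045.22; payment $1,321.68; balance $3,723.54
Week 5: opening $3,723.54; interest $35.47 → $3,759.01; payment $1,321.68; balance $2,437.33
Week 6: opening $2,437.33; interest $35.47 → $2,472.80; payment $1,321.68; balance $1,151.12
Week 7: opening $1,151.12; interest $35.47 → $1,186.59; payment $1,186.59; balance $0.00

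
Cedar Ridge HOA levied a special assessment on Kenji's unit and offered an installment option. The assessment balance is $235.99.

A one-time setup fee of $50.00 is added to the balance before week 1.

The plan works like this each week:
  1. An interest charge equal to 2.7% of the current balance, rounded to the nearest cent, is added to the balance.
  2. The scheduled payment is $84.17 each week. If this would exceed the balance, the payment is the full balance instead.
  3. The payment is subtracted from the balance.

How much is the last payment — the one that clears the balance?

Week 1: opening $285.99; interest $7.72 → $293.71; payment $84.17; balance $209.54
Week 2: opening $209.54; interest $5.66 → $215.20; payment $84.17; balance $131.03
Week 3: opening $131.03; interest $3.54 → $134.57; payment $84.17; balance $50.40
Week 4: opening $50.40; interest $1.36 → $51.76; payment $51.76; balance $0.00

$51.76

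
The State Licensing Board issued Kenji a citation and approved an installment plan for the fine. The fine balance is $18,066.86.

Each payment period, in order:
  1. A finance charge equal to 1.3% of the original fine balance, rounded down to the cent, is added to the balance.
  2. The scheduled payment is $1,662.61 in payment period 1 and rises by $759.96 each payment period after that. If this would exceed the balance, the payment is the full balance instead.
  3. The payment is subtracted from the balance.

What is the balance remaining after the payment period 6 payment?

Payment period 1: $18,066.86 +$234.86 interest = $18,301.72; pay $1,662.61 → $16,639.11
Payment period 2: $16,639.11 +$234.86 interest = $16,873.97; pay $2,422.57 → $14,451.40
Payment period 3: $14,451.40 +$234.86 interest = $14,686.26; pay $3,182.53 → $11,503.73
Payment period 4: $11,503.73 +$234.86 interest = $11,738.59; pay $3,942.49 → $7,796.10
Payment period 5: $7,796.10 +$234.86 interest = $8,030.96; pay $4,702.45 → $3,328.51
Payment period 6: $3,328.51 +$234.86 interest = $3,563.37; pay $3,563.37 → $0.00

$0.00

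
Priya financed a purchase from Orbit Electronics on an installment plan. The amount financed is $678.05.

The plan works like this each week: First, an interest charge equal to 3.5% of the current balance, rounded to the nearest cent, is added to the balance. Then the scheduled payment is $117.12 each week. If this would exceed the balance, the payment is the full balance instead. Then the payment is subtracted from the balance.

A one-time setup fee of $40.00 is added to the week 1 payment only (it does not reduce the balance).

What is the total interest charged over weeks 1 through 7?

Week 1: $678.05 +$23.73 interest = $701.78; pay $117.12 (+ $40.00 fee) → $584.66
Week 2: $584.66 +$20.46 interest = $605.12; pay $117.12 → $488.00
Week 3: $488.00 +$17.08 interest = $505.08; pay $117.12 → $387.96
Week 4: $387.96 +$13.58 interest = $401.54; pay $117.12 → $284.42
Week 5: $284.42 +$9.95 interest = $294.37; pay $117.12 → $177.25
Week 6: $177.25 +$6.20 interest = $183.45; pay $117.12 → $66.33
Week 7: $66.33 +$2.32 interest = $68.65; pay $68.65 → $0.00
Total interest: $23.73 + $20.46 + $17.08 + $13.58 + $9.95 + $6.20 + $2.32 = $93.32

$93.32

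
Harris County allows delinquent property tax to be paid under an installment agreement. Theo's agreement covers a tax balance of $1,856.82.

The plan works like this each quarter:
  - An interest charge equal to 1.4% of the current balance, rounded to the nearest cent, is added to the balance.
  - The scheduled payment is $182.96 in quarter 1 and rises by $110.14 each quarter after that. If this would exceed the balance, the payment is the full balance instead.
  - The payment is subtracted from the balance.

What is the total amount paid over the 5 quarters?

Quarter 1: $1,856.82 +$26.00 interest = $1,882.82; pay $182.96 → $1,699.86
Quarter 2: $1,699.86 +$23.80 interest = $1,723.66; pay $293.10 → $1,430.56
Quarter 3: $1,430.56 +$20.03 interest = $1,450.59; pay $403.24 → $1,047.35
Quarter 4: $1,047.35 +$14.66 interest = $1,062.01; pay $513.38 → $548.63
Quarter 5: $548.63 +$7.68 interest = $556.31; pay $556.31 → $0.00
Total paid: $1,948.99

$1,948.99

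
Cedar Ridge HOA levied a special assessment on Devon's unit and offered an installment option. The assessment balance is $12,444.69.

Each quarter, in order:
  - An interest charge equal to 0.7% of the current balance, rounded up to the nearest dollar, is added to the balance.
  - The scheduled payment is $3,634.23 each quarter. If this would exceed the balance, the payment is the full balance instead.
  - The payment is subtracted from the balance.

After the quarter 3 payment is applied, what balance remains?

$1,731.00

Quarter 1: opening $12,444.69; interest $88.00 → $12,532.69; payment $3,634.23; balance $8,898.46
Quarter 2: opening $8,898.46; interest $63.00 → $8,961.46; payment $3,634.23; balance $5,327.23
Quarter 3: opening $5,327.23; interest $38.00 → $5,365.23; payment $3,634.23; balance $1,731.00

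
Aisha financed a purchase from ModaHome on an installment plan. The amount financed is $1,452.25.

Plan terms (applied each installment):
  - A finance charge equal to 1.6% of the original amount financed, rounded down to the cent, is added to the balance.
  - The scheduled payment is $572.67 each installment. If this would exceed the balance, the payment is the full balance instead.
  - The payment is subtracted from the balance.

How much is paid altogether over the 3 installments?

Installment 1: opening $1,452.25; interest $23.23 → $1,475.48; payment $572.67; balance $902.81
Installment 2: opening $902.81; interest $23.23 → $926.04; payment $572.67; balance $353.37
Installment 3: opening $353.37; interest $23.23 → $376.60; payment $376.60; balance $0.00
Total paid: $1,521.94

$1,521.94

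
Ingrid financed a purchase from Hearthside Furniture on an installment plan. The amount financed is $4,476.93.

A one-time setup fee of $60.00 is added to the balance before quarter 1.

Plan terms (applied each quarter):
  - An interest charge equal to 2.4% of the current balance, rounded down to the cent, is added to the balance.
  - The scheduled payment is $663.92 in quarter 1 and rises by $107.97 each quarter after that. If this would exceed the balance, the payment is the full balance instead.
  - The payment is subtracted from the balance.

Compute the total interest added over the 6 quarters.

$394.20

Quarter 1: opening $4,536.93; interest $108.88 → $4,645.81; payment $663.92; balance $3,981.89
Quarter 2: opening $3,981.89; interest $95.56 → $4,077.45; payment $771.89; balance $3,305.56
Quarter 3: opening $3,305.56; interest $79.33 → $3,384.89; payment $879.86; balance $2,505.03
Quarter 4: opening $2,505.03; interest $60.12 → $2,565.15; payment $987.83; balance $1,577.32
Quarter 5: opening $1,577.32; interest $37.85 → $1,615.17; payment $1,095.80; balance $519.37
Quarter 6: opening $519.37; interest $12.46 → $531.83; payment $531.83; balance $0.00
Total interest: $108.88 + $95.56 + $79.33 + $60.12 + $37.85 + $12.46 = $394.20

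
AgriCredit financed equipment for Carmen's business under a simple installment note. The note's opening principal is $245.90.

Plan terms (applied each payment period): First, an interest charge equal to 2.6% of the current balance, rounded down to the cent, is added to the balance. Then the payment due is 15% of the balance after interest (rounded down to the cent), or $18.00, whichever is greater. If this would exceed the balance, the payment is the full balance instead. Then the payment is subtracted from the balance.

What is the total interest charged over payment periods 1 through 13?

Payment period 1: opening $245.90; interest $6.39 → $252.29; payment $37.84; balance $214.45
Payment period 2: opening $214.45; interest $5.57 → $220.02; payment $33.00; balance $187.02
Payment period 3: opening $187.02; interest $4.86 → $191.88; payment $28.78; balance $163.10
Payment period 4: opening $163.10; interest $4.24 → $167.34; payment $25.10; balance $142.24
Payment period 5: opening $142.24; interest $3.69 → $145.93; payment $21.88; balance $124.05
Payment period 6: opening $124.05; interest $3.22 → $127.27; payment $19.09; balance $108.18
Payment period 7: opening $108.18; interest $2.81 → $110.99; payment $18.00; balance $92.99
Payment period 8: opening $92.99; interest $2.41 → $95.40; payment $18.00; balance $77.40
Payment period 9: opening $77.40; interest $2.01 → $79.41; payment $18.00; balance $61.41
Payment period 10: opening $61.41; interest $1.59 → $63.00; payment $18.00; balance $45.00
Payment period 11: opening $45.00; interest $1.17 → $46.17; payment $18.00; balance $28.17
Payment period 12: opening $28.17; interest $0.73 → $28.90; payment $18.00; balance $10.90
Payment period 13: opening $10.90; interest $0.28 → $11.18; payment $11.18; balance $0.00
Total interest: $6.39 + $5.57 + $4.86 + $4.24 + $3.69 + $3.22 + $2.81 + $2.41 + $2.01 + $1.59 + $1.17 + $0.73 + $0.28 = $38.97

$38.97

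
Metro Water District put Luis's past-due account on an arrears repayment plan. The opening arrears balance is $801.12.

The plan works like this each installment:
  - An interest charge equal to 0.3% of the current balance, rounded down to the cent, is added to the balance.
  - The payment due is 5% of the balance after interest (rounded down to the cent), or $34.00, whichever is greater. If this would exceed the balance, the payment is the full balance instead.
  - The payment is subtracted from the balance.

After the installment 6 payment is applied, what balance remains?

$596.25

Installment 1: opening $801.12; interest $2.40 → $803.52; payment $40.17; balance $763.35
Installment 2: opening $763.35; interest $2.29 → $765.64; payment $38.28; balance $727.36
Installment 3: opening $727.36; interest $2.18 → $729.54; payment $36.47; balance $693.07
Installment 4: opening $693.07; interest $2.07 → $695.14; payment $34.75; balance $660.39
Installment 5: opening $660.39; interest $1.98 → $662.37; payment $34.00; balance $628.37
Installment 6: opening $628.37; interest $1.88 → $630.25; payment $34.00; balance $596.25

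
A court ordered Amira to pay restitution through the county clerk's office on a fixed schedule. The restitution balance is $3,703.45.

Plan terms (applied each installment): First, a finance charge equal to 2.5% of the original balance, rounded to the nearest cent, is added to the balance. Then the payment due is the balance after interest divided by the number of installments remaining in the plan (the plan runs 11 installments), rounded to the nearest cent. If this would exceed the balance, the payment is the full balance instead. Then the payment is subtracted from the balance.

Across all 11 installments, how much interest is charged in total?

Installment 1: $3,703.45 +$92.59 interest = $3,796.04; pay $345.09 → $3,450.95
Installment 2: $3,450.95 +$92.59 interest = $3,543.54; pay $354.35 → $3,189.19
Installment 3: $3,189.19 +$92.59 interest = $3,281.78; pay $364.64 → $2,917.14
Installment 4: $2,917.14 +$92.59 interest = $3,009.73; pay $376.22 → $2,633.51
Installment 5: $2,633.51 +$92.59 interest = $2,726.10; pay $389.44 → $2,336.66
Installment 6: $2,336.66 +$92.59 interest = $2,429.25; pay $404.88 → $2,024.37
Installment 7: $2,024.37 +$92.59 interest = $2,116.96; pay $423.39 → $1,693.57
Installment 8: $1,693.57 +$92.59 interest = $1,786.16; pay $446.54 → $1,339.62
Installment 9: $1,339.62 +$92.59 interest = $1,432.21; pay $477.40 → $954.81
Installment 10: $954.81 +$92.59 interest = $1,047.40; pay $523.70 → $523.70
Installment 11: $523.70 +$92.59 interest = $616.29; pay $616.29 → $0.00
Total interest: $92.59 + $92.59 + $92.59 + $92.59 + $92.59 + $92.59 + $92.59 + $92.59 + $92.59 + $92.59 + $92.59 = $1,018.49

$1,018.49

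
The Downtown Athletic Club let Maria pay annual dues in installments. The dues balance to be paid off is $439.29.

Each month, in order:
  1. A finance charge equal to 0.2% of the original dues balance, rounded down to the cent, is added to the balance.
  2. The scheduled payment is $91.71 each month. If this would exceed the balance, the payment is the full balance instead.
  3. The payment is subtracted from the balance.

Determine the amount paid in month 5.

Month 1: opening $439.29; interest $0.87 → $440.16; payment $91.71; balance $348.45
Month 2: opening $348.45; interest $0.87 → $349.32; payment $91.71; balance $257.61
Month 3: opening $257.61; interest $0.87 → $258.48; payment $91.71; balance $166.77
Month 4: opening $166.77; interest $0.87 → $167.64; payment $91.71; balance $75.93
Month 5: opening $75.93; interest $0.87 → $76.80; payment $76.80; balance $0.00

$76.80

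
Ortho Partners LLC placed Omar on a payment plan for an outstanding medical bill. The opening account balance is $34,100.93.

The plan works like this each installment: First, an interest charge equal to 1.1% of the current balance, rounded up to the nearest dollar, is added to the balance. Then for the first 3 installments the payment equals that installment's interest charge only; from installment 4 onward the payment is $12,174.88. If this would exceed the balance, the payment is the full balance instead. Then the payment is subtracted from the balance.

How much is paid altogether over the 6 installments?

$35,965.93

Installment 1: $34,100.93 +$376.00 interest = $34,476.93; pay $376.00 → $34,100.93
Installment 2: $34,100.93 +$376.00 interest = $34,476.93; pay $376.00 → $34,100.93
Installment 3: $34,100.93 +$376.00 interest = $34,476.93; pay $376.00 → $34,100.93
Installment 4: $34,100.93 +$376.00 interest = $34,476.93; pay $12,174.88 → $22,302.05
Installment 5: $22,302.05 +$246.00 interest = $22,548.05; pay $12,174.88 → $10,373.17
Installment 6: $10,373.17 +$115.00 interest = $10,488.17; pay $10,488.17 → $0.00
Total paid: $35,965.93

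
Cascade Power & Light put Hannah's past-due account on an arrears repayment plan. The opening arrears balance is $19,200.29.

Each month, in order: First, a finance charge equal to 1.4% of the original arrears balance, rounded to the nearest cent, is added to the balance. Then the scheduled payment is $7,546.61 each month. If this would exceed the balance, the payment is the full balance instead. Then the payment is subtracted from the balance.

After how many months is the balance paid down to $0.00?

3

Month 1: opening $19,200.29; interest $268.80 → $19,469.09; payment $7,546.61; balance $11,922.48
Month 2: opening $11,922.48; interest $268.80 → $12,191.28; payment $7,546.61; balance $4,644.67
Month 3: opening $4,644.67; interest $268.80 → $4,913.47; payment $4,913.47; balance $0.00
Balance reaches $0.00 in month 3.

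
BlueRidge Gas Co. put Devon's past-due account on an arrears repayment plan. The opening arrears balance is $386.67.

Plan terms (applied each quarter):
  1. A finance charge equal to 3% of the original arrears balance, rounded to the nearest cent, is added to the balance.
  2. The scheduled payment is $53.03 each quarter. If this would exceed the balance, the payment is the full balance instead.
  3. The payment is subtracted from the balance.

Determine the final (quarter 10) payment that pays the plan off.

# | Opening | Interest | Payment | End bal
1 | $386.67 | $11.60 | $53.03 | $345.24
2 | $345.24 | $11.60 | $53.03 | $303.81
3 | $303.81 | $11.60 | $53.03 | $262.38
4 | $262.38 | $11.60 | $53.03 | $220.95
5 | $220.95 | $11.60 | $53.03 | $179.52
6 | $179.52 | $11.60 | $53.03 | $138.09
7 | $138.09 | $11.60 | $53.03 | $96.66
8 | $96.66 | $11.60 | $53.03 | $55.23
9 | $55.23 | $11.60 | $53.03 | $13.80
10 | $13.80 | $11.60 | $25.40 | $0.00

$25.40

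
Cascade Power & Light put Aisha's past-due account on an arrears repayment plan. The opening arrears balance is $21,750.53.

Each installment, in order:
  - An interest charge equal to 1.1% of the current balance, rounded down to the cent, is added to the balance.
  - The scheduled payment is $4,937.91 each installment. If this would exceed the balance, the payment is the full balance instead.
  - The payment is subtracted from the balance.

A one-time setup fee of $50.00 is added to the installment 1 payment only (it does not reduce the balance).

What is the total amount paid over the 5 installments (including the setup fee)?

# | Opening | Interest | Payment | Fee | End bal
1 | $21,750.53 | $239.25 | $4,937.91 | $50.00 | $17,051.87
2 | $17,051.87 | $187.57 | $4,937.91 | — | $12,301.53
3 | $12,301.53 | $135.31 | $4,937.91 | — | $7,498.93
4 | $7,498.93 | $82.48 | $4,937.91 | — | $2,643.50
5 | $2,643.50 | $29.07 | $2,672.57 | — | $0.00
Total paid: $22,474.21

$22,474.21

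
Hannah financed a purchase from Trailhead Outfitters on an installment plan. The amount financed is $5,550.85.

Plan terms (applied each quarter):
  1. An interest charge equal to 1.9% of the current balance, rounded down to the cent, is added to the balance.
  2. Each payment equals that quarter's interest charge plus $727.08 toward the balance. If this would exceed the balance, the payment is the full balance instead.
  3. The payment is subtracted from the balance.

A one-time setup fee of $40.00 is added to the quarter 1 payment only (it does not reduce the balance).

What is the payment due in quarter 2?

Quarter 1: $5,550.85 +$105.46 interest = $5,656.31; pay $832.54 (+ $40.00 fee) → $4,823.77
Quarter 2: $4,823.77 +$91.65 interest = $4,915.42; pay $818.73 → $4,096.69

$818.73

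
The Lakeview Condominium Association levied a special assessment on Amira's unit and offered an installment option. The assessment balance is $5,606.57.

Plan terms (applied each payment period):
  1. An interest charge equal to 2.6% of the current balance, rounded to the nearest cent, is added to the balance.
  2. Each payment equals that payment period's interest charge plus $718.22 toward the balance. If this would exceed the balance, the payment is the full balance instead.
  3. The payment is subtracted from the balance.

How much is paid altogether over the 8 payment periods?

$6,249.87

Payment period 1: opening $5,606.57; interest $145.77 → $5,752.34; payment $863.99; balance $4,888.35
Payment period 2: opening $4,888.35; interest $127.10 → $5,015.45; payment $845.32; balance $4,170.13
Payment period 3: opening $4,170.13; interest $108.42 → $4,278.55; payment $826.64; balance $3,451.91
Payment period 4: opening $3,451.91; interest $89.75 → $3,541.66; payment $807.97; balance $2,733.69
Payment period 5: opening $2,733.69; interest $71.08 → $2,804.77; payment $789.30; balance $2,015.47
Payment period 6: opening $2,015.47; interest $52.40 → $2,067.87; payment $770.62; balance $1,297.25
Payment period 7: opening $1,297.25; interest $33.73 → $1,330.98; payment $751.95; balance $579.03
Payment period 8: opening $579.03; interest $15.05 → $594.08; payment $594.08; balance $0.00
Total paid: $6,249.87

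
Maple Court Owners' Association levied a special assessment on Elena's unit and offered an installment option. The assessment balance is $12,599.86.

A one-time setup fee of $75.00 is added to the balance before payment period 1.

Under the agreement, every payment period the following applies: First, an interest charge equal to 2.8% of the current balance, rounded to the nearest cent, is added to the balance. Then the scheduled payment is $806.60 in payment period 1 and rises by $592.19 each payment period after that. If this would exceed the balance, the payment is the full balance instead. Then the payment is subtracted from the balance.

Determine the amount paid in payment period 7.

$561.46

Payment period 1: opening $12,674.86; interest $354.90 → $13,029.76; payment $806.60; balance $12,223.16
Payment period 2: opening $12,223.16; interest $342.25 → $12,565.41; payment $1,398.79; balance $11,166.62
Payment period 3: opening $11,166.62; interest $312.67 → $11,479.29; payment $1,990.98; balance $9,488.31
Payment period 4: opening $9,488.31; interest $265.67 → $9,753.98; payment $2,583.17; balance $7,170.81
Payment period 5: opening $7,170.81; interest $200.78 → $7,371.59; payment $3,175.36; balance $4,196.23
Payment period 6: opening $4,196.23; interest $117.49 → $4,313.72; payment $3,767.55; balance $546.17
Payment period 7: opening $546.17; interest $15.29 → $561.46; payment $561.46; balance $0.00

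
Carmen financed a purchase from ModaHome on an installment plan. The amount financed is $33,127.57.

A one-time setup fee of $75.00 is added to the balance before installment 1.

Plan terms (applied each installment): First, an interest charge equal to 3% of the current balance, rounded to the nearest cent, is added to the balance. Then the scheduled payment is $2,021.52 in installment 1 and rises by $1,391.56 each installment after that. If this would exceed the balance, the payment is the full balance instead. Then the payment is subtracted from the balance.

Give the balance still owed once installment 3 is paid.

# | Opening | Interest | Payment | End bal
1 | $33,202.57 | $996.08 | $2,021.52 | $32,177.13
2 | $32,177.13 | $965.31 | $3,413.08 | $29,729.36
3 | $29,729.36 | $891.88 | $4,804.64 | $25,816.60

$25,816.60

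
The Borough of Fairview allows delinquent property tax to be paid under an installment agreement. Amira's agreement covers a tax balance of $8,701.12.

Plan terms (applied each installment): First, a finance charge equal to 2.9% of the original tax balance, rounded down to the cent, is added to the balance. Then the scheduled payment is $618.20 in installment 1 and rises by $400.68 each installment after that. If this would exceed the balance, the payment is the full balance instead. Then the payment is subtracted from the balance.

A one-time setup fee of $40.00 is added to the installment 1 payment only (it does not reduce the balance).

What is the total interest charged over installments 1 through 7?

$1,766.31

Installment 1: opening $8,701.12; interest $252.33 → $8,953.45; payment $618.20 (+ $40.00 fee); balance $8,335.25
Installment 2: opening $8,335.25; interest $252.33 → $8,587.58; payment $1,018.88; balance $7,568.70
Installment 3: opening $7,568.70; interest $252.33 → $7,821.03; payment $1,419.56; balance $6,401.47
Installment 4: opening $6,401.47; interest $252.33 → $6,653.80; payment $1,820.24; balance $4,833.56
Installment 5: opening $4,833.56; interest $252.33 → $5,085.89; payment $2,220.92; balance $2,864.97
Installment 6: opening $2,864.97; interest $252.33 → $3,117.30; payment $2,621.60; balance $495.70
Installment 7: opening $495.70; interest $252.33 → $748.03; payment $748.03; balance $0.00
Total interest: $252.33 + $252.33 + $252.33 + $252.33 + $252.33 + $252.33 + $252.33 = $1,766.31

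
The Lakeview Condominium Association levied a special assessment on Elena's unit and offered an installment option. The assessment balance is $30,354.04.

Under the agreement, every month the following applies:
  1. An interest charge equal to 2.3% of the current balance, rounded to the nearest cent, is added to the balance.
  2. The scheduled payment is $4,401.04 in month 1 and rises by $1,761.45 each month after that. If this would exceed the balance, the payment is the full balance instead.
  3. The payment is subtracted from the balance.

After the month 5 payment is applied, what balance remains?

Month 1: $30,354.04 +$698.14 interest = $31,052.18; pay $4,401.04 → $26,651.14
Month 2: $26,651.14 +$612.98 interest = $27,264.12; pay $6,162.49 → $21,101.63
Month 3: $21,101.63 +$485.34 interest = $21,586.97; pay $7,923.94 → $13,663.03
Month 4: $13,663.03 +$314.25 interest = $13,977.28; pay $9,685.39 → $4,291.89
Month 5: $4,291.89 +$98.71 interest = $4,390.60; pay $4,390.60 → $0.00

$0.00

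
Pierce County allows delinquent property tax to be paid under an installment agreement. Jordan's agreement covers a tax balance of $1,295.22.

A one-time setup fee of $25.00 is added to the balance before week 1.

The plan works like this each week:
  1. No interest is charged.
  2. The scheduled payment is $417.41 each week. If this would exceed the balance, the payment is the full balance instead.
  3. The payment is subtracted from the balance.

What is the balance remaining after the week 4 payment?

$0.00

Week 1: $1,320.22 − $417.41 → $902.81
Week 2: $902.81 − $417.41 → $485.40
Week 3: $485.40 − $417.41 → $67.99
Week 4: $67.99 − $67.99 → $0.00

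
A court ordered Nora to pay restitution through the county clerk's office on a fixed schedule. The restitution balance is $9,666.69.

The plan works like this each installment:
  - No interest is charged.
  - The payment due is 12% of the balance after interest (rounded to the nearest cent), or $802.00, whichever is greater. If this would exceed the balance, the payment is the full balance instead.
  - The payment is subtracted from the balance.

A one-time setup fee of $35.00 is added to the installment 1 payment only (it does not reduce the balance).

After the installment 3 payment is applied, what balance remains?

$6,587.58

# | Opening | Payment | Fee | End bal
1 | $9,666.69 | $1,160.00 | $35.00 | $8,506.69
2 | $8,506.69 | $1,020.80 | — | $7,485.89
3 | $7,485.89 | $898.31 | — | $6,587.58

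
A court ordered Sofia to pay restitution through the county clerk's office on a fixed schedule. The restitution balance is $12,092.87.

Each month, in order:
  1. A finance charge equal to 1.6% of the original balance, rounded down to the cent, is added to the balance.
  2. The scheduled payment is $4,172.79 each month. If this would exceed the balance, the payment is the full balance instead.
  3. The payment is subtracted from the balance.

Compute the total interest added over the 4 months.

Month 1: opening $12,092.87; interest $193.48 → $12,286.35; payment $4,172.79; balance $8,113.56
Month 2: opening $8,113.56; interest $193.48 → $8,307.04; payment $4,172.79; balance $4,134.25
Month 3: opening $4,134.25; interest $193.48 → $4,327.73; payment $4,172.79; balance $154.94
Month 4: opening $154.94; interest $193.48 → $348.42; payment $348.42; balance $0.00
Total interest: $193.48 + $193.48 + $193.48 + $193.48 = $773.92

$773.92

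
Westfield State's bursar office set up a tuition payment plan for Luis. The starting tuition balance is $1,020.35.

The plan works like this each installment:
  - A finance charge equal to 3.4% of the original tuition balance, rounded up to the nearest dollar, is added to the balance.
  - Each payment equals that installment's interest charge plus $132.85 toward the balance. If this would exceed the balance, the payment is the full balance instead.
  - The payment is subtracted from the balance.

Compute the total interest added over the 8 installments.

$280.00

# | Opening | Interest | Payment | End bal
1 | $1,020.35 | $35.00 | $167.85 | $887.50
2 | $887.50 | $35.00 | $167.85 | $754.65
3 | $754.65 | $35.00 | $167.85 | $621.80
4 | $621.80 | $35.00 | $167.85 | $488.95
5 | $488.95 | $35.00 | $167.85 | $356.10
6 | $356.10 | $35.00 | $167.85 | $223.25
7 | $223.25 | $35.00 | $167.85 | $90.40
8 | $90.40 | $35.00 | $125.40 | $0.00
Total interest: $35.00 + $35.00 + $35.00 + $35.00 + $35.00 + $35.00 + $35.00 + $35.00 = $280.00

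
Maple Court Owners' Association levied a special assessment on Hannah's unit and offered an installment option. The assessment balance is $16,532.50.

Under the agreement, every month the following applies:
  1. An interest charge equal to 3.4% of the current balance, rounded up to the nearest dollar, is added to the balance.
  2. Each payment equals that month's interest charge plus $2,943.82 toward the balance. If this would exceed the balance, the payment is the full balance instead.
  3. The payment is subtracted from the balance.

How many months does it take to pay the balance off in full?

Month 1: opening $16,532.50; interest $563.00 → $17,095.50; payment $3,506.82; balance $13,588.68
Month 2: opening $13,588.68; interest $463.00 → $14,051.68; payment $3,406.82; balance $10,644.86
Month 3: opening $10,644.86; interest $362.00 → $11,006.86; payment $3,305.82; balance $7,701.04
Month 4: opening $7,701.04; interest $262.00 → $7,963.04; payment $3,205.82; balance $4,757.22
Month 5: opening $4,757.22; interest $162.00 → $4,919.22; payment $3,105.82; balance $1,813.40
Month 6: opening $1,813.40; interest $62.00 → $1,875.40; payment $1,875.40; balance $0.00
Balance reaches $0.00 in month 6.

6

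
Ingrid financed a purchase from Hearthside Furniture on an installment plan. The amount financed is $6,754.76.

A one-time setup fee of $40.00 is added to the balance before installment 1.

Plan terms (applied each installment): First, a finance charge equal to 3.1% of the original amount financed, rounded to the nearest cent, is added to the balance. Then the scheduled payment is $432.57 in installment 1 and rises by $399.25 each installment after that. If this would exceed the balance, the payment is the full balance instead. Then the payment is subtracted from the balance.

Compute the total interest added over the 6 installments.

$1,256.40

Installment 1: $6,794.76 +$209.40 interest = $7,004.16; pay $432.57 → $6,571.59
Installment 2: $6,571.59 +$209.40 interest = $6,780.99; pay $831.82 → $5,949.17
Installment 3: $5,949.17 +$209.40 interest = $6,158.57; pay $1,231.07 → $4,927.50
Installment 4: $4,927.50 +$209.40 interest = $5,136.90; pay $1,630.32 → $3,506.58
Installment 5: $3,506.58 +$209.40 interest = $3,715.98; pay $2,029.57 → $1,686.41
Installment 6: $1,686.41 +$209.40 interest = $1,895.81; pay $1,895.81 → $0.00
Total interest: $209.40 + $209.40 + $209.40 + $209.40 + $209.40 + $209.40 = $1,256.40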